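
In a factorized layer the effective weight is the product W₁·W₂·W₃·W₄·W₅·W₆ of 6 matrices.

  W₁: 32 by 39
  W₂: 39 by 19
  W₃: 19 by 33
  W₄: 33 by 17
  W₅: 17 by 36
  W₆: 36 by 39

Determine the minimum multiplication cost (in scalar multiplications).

Adjacent pairs: W₁W₂ = 32·39·19 = 23712; W₂W₃ = 39·19·33 = 24453; W₃W₄ = 19·33·17 = 10659; W₄W₅ = 33·17·36 = 20196; W₅W₆ = 17·36·39 = 23868.
Length 3: W₁..W₃: k=1: 0+24453+32·39·33=65637; k=2: 23712+0+32·19·33=43776 → min 43776 | W₂..W₄: k=2: 0+10659+39·19·17=23256; k=3: 24453+0+39·33·17=46332 → min 23256 | W₃..W₅: k=3: 0+20196+19·33·36=42768; k=4: 10659+0+19·17·36=22287 → min 22287 | W₄..W₆: k=4: 0+23868+33·17·39=45747; k=5: 20196+0+33·36·39=66528 → min 45747.
Length 4: W₁..W₄: k=1: 0+23256+32·39·17=44472; k=2: 23712+10659+32·19·17=44707; k=3: 43776+0+32·33·17=61728 → min 44472 | W₂..W₅: k=2: 0+22287+39·19·36=48963; k=3: 24453+20196+39·33·36=90981; k=4: 23256+0+39·17·36=47124 → min 47124 | W₃..W₆: k=3: 0+45747+19·33·39=70200; k=4: 10659+23868+19·17·39=47124; k=5: 22287+0+19·36·39=48963 → min 47124.
Length 5: W₁..W₅: k=1: 0+47124+32·39·36=92052; k=2: 23712+22287+32·19·36=67887; k=3: 43776+20196+32·33·36=101988; k=4: 44472+0+32·17·36=64056 → min 64056 | W₂..W₆: k=2: 0+47124+39·19·39=76023; k=3: 24453+45747+39·33·39=120393; k=4: 23256+23868+39·17·39=72981; k=5: 47124+0+39·36·39=101880 → min 72981.
Length 6: W₁..W₆: k=1: 0+72981+32·39·39=121653; k=2: 23712+47124+32·19·39=94548; k=3: 43776+45747+32·33·39=130707; k=4: 44472+23868+32·17·39=89556; k=5: 64056+0+32·36·39=108984 → min 89556.
Optimal order: ((W₁·(W₂·(W₃·W₄)))·(W₅·W₆)) with cost 89556.

89556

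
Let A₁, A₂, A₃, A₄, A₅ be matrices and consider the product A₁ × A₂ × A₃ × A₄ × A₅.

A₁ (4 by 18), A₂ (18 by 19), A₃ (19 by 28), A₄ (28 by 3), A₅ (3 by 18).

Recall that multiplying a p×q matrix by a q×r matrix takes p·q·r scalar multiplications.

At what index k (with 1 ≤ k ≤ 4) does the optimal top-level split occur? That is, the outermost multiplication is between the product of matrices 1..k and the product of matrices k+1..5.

4

Adjacent pairs: A₁A₂ = 4·18·19 = 1368; A₂A₃ = 18·19·28 = 9576; A₃A₄ = 19·28·3 = 1596; A₄A₅ = 28·3·18 = 1512.
Length 3: A₁..A₃: k=1: 0+9576+4·18·28=11592; k=2: 1368+0+4·19·28=3496 → min 3496 | A₂..A₄: k=2: 0+1596+18·19·3=2622; k=3: 9576+0+18·28·3=11088 → min 2622 | A₃..A₅: k=3: 0+1512+19·28·18=11088; k=4: 1596+0+19·3·18=2622 → min 2622.
Length 4: A₁..A₄: k=1: 0+2622+4·18·3=2838; k=2: 1368+1596+4·19·3=3192; k=3: 3496+0+4·28·3=3832 → min 2838 | A₂..A₅: k=2: 0+2622+18·19·18=8778; k=3: 9576+1512+18·28·18=20160; k=4: 2622+0+18·3·18=3594 → min 3594.
Top-level splits: k=1: (A₁..A₁)·(A₂..A₅) → 0+3594+4·18·18 = 4890; k=2: (A₁..A₂)·(A₃..A₅) → 1368+2622+4·19·18 = 5358; k=3: (A₁..A₃)·(A₄..A₅) → 3496+1512+4·28·18 = 7024; k=4: (A₁..A₄)·(A₅..A₅) → 2838+0+4·3·18 = 3054.
Best split is after A₄, i.e. k = 4.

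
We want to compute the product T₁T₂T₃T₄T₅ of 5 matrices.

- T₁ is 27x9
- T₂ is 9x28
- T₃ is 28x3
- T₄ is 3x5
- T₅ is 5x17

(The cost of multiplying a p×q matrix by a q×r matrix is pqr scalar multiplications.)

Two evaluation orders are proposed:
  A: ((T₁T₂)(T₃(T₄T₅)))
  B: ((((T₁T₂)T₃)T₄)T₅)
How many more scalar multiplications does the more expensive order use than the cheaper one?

9567

Order A = ((T₁T₂)(T₃(T₄T₅))): (T₁T₂): 27×9 by 9×28 → 27×28, cost 27·9·28 = 6804; (T₄T₅): 3×5 by 5×17 → 3×17, cost 3·5·17 = 255; (T₃(T₄T₅)): 28×3 by 3×17 → 28×17, cost 28·3·17 = 1428; cumulative 1683; ((T₁T₂)(T₃(T₄T₅))): 27×28 by 28×17 → 27×17, cost 27·28·17 = 12852; cumulative 21339. Total 21339.
Order B = ((((T₁T₂)T₃)T₄)T₅): (T₁T₂): 27×9 by 9×28 → 27×28, cost 27·9·28 = 6804; ((T₁T₂)T₃): 27×28 by 28×3 → 27×3, cost 27·28·3 = 2268; cumulative 9072; (((T₁T₂)T₃)T₄): 27×3 by 3×5 → 27×5, cost 27·3·5 = 405; cumulative 9477; ((((T₁T₂)T₃)T₄)T₅): 27×5 by 5×17 → 27×17, cost 27·5·17 = 2295; cumulative 11772. Total 11772.
Difference: |21339 − 11772| = 9567.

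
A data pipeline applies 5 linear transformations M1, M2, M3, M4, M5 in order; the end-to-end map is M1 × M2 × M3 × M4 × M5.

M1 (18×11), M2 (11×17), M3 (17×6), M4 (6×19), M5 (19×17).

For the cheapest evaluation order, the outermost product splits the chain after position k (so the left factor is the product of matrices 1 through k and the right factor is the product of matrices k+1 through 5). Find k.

3

Adjacent pairs: M1M2 = 18·11·17 = 3366; M2M3 = 11·17·6 = 1122; M3M4 = 17·6·19 = 1938; M4M5 = 6·19·17 = 1938.
Length 3: M1..M3: k=1: 0+1122+18·11·6=2310; k=2: 3366+0+18·17·6=5202 → min 2310 | M2..M4: k=2: 0+1938+11·17·19=5491; k=3: 1122+0+11·6·19=2376 → min 2376 | M3..M5: k=3: 0+1938+17·6·17=3672; k=4: 1938+0+17·19·17=7429 → min 3672.
Length 4: M1..M4: k=1: 0+2376+18·11·19=6138; k=2: 3366+1938+18·17·19=11118; k=3: 2310+0+18·6·19=4362 → min 4362 | M2..M5: k=2: 0+3672+11·17·17=6851; k=3: 1122+1938+11·6·17=4182; k=4: 2376+0+11·19·17=5929 → min 4182.
Top-level splits: k=1: (M1..M1)·(M2..M5) → 0+4182+18·11·17 = 7548; k=2: (M1..M2)·(M3..M5) → 3366+3672+18·17·17 = 12240; k=3: (M1..M3)·(M4..M5) → 2310+1938+18·6·17 = 6084; k=4: (M1..M4)·(M5..M5) → 4362+0+18·19·17 = 10176.
Best split is after M3, i.e. k = 3.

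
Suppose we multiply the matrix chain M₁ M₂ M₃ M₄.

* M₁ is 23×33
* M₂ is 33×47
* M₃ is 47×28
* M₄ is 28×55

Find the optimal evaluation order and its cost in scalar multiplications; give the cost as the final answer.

100100

Adjacent pairs: M₁M₂ = 23·33·47 = 35673; M₂M₃ = 33·47·28 = 43428; M₃M₄ = 47·28·55 = 72380.
Length 3: M₁..M₃: k=1: 0+43428+23·33·28=64680; k=2: 35673+0+23·47·28=65941 → min 64680 | M₂..M₄: k=2: 0+72380+33·47·55=157685; k=3: 43428+0+33·28·55=94248 → min 94248.
Length 4: M₁..M₄: k=1: 0+94248+23·33·55=135993; k=2: 35673+72380+23·47·55=167508; k=3: 64680+0+23·28·55=100100 → min 100100.
Optimal parenthesization: ((M₁ (M₂ M₃)) M₄) with cost 100100.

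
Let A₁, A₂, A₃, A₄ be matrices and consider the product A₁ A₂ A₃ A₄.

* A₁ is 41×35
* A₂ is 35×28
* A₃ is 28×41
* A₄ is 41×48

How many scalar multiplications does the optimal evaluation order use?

Adjacent pairs: A₁A₂ = 41·35·28 = 40180; A₂A₃ = 35·28·41 = 40180; A₃A₄ = 28·41·48 = 55104.
Length 3: A₁..A₃: k=1: 0+40180+41·35·41=99015; k=2: 40180+0+41·28·41=87248 → min 87248 | A₂..A₄: k=2: 0+55104+35·28·48=102144; k=3: 40180+0+35·41·48=109060 → min 102144.
Length 4: A₁..A₄: k=1: 0+102144+41·35·48=171024; k=2: 40180+55104+41·28·48=150388; k=3: 87248+0+41·41·48=167936 → min 150388.
Optimal order: ((A₁ A₂) (A₃ A₄)) with cost 150388.

150388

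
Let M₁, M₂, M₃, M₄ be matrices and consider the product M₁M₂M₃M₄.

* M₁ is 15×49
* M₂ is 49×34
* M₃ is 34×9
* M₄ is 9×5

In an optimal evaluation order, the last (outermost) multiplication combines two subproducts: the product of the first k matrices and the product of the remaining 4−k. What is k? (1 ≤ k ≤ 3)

Adjacent pairs: M₁M₂ = 15·49·34 = 24990; M₂M₃ = 49·34·9 = 14994; M₃M₄ = 34·9·5 = 1530.
Length 3: M₁..M₃: k=1: 0+14994+15·49·9=21609; k=2: 24990+0+15·34·9=29580 → min 21609 | M₂..M₄: k=2: 0+1530+49·34·5=9860; k=3: 14994+0+49·9·5=17199 → min 9860.
Top-level splits: k=1: (M₁..M₁)·(M₂..M₄) → 0+9860+15·49·5 = 13535; k=2: (M₁..M₂)·(M₃..M₄) → 24990+1530+15·34·5 = 29070; k=3: (M₁..M₃)·(M₄..M₄) → 21609+0+15·9·5 = 22284.
Best split is after M₁, i.e. k = 1.

1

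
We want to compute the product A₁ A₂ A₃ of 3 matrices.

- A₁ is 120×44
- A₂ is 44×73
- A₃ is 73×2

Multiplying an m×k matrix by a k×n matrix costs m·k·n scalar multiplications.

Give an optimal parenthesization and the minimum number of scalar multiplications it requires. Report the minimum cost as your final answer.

16984

(A₁ (A₂ A₃)): cost 16984.
((A₁ A₂) A₃): cost 402960.
Optimal: (A₁ (A₂ A₃)) with cost 16984.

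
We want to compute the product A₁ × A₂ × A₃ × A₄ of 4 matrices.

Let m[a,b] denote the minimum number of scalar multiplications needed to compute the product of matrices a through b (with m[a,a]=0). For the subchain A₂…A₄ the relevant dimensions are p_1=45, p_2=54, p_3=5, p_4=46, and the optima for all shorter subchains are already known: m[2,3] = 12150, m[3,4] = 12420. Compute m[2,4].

22500

m[2,4] = min over k∈[2,3] of m[2,k]+m[k+1,4]+p_{1}·p_k·p_{4}.
k=2: 0 + 12420 + 45·54·46 = 124200; k=3: 12150 + 0 + 45·5·46 = 22500.
Minimum: 22500 at k=3.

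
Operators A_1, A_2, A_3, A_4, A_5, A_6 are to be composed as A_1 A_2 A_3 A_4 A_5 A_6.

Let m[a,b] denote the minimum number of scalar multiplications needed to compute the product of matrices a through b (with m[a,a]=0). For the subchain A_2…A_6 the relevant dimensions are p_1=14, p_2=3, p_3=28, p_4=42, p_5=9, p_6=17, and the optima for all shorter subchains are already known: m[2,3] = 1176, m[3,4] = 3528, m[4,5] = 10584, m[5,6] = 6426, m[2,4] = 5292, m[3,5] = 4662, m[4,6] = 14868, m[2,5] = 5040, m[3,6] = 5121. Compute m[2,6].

m[2,6] = min over k∈[2,5] of m[2,k]+m[k+1,6]+p_{1}·p_k·p_{6}.
k=2: 0 + 5121 + 14·3·17 = 5835; k=3: 1176 + 14868 + 14·28·17 = 22708; k=4: 5292 + 6426 + 14·42·17 = 21714; k=5: 5040 + 0 + 14·9·17 = 7182.
Minimum: 5835 at k=2.

5835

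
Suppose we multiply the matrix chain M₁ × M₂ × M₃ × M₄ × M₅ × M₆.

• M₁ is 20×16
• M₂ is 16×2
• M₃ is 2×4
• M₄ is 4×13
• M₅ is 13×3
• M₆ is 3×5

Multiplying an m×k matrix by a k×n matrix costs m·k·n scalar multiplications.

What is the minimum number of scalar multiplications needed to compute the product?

1050

Adjacent pairs: M₁M₂ = 20·16·2 = 640; M₂M₃ = 16·2·4 = 128; M₃M₄ = 2·4·13 = 104; M₄M₅ = 4·13·3 = 156; M₅M₆ = 13·3·5 = 195.
Length 3: M₁..M₃: k=1: 0+128+20·16·4=1408; k=2: 640+0+20·2·4=800 → min 800 | M₂..M₄: k=2: 0+104+16·2·13=520; k=3: 128+0+16·4·13=960 → min 520 | M₃..M₅: k=3: 0+156+2·4·3=180; k=4: 104+0+2·13·3=182 → min 180 | M₄..M₆: k=4: 0+195+4·13·5=455; k=5: 156+0+4·3·5=216 → min 216.
Length 4: M₁..M₄: k=1: 0+520+20·16·13=4680; k=2: 640+104+20·2·13=1264; k=3: 800+0+20·4·13=1840 → min 1264 | M₂..M₅: k=2: 0+180+16·2·3=276; k=3: 128+156+16·4·3=476; k=4: 520+0+16·13·3=1144 → min 276 | M₃..M₆: k=3: 0+216+2·4·5=256; k=4: 104+195+2·13·5=429; k=5: 180+0+2·3·5=210 → min 210.
Length 5: M₁..M₅: k=1: 0+276+20·16·3=1236; k=2: 640+180+20·2·3=940; k=3: 800+156+20·4·3=1196; k=4: 1264+0+20·13·3=2044 → min 940 | M₂..M₆: k=2: 0+210+16·2·5=370; k=3: 128+216+16·4·5=664; k=4: 520+195+16·13·5=1755; k=5: 276+0+16·3·5=516 → min 370.
Length 6: M₁..M₆: k=1: 0+370+20·16·5=1970; k=2: 640+210+20·2·5=1050; k=3: 800+216+20·4·5=1416; k=4: 1264+195+20·13·5=2759; k=5: 940+0+20·3·5=1240 → min 1050.
Optimal order: ((M₁ × M₂) × ((M₃ × (M₄ × M₅)) × M₆)) with cost 1050.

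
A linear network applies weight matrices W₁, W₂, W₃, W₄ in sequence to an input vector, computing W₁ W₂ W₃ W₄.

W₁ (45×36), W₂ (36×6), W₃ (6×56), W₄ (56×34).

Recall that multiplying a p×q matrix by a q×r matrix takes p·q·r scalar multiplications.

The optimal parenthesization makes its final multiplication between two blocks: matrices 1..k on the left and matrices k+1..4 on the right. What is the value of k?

2

Adjacent pairs: W₁W₂ = 45·36·6 = 9720; W₂W₃ = 36·6·56 = 12096; W₃W₄ = 6·56·34 = 11424.
Length 3: W₁..W₃: k=1: 0+12096+45·36·56=102816; k=2: 9720+0+45·6·56=24840 → min 24840 | W₂..W₄: k=2: 0+11424+36·6·34=18768; k=3: 12096+0+36·56·34=80640 → min 18768.
Top-level splits: k=1: (W₁..W₁)·(W₂..W₄) → 0+18768+45·36·34 = 73848; k=2: (W₁..W₂)·(W₃..W₄) → 9720+11424+45·6·34 = 30324; k=3: (W₁..W₃)·(W₄..W₄) → 24840+0+45·56·34 = 110520.
Best split is after W₂, i.e. k = 2.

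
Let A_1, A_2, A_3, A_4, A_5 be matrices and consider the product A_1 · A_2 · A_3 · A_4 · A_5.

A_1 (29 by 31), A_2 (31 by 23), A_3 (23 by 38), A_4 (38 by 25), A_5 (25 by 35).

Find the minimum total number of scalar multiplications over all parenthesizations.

84577

Adjacent pairs: A_1A_2 = 29·31·23 = 20677; A_2A_3 = 31·23·38 = 27094; A_3A_4 = 23·38·25 = 21850; A_4A_5 = 38·25·35 = 33250.
Length 3: A_1..A_3: k=1: 0+27094+29·31·38=61256; k=2: 20677+0+29·23·38=46023 → min 46023 | A_2..A_4: k=2: 0+21850+31·23·25=39675; k=3: 27094+0+31·38·25=56544 → min 39675 | A_3..A_5: k=3: 0+33250+23·38·35=63840; k=4: 21850+0+23·25·35=41975 → min 41975.
Length 4: A_1..A_4: k=1: 0+39675+29·31·25=62150; k=2: 20677+21850+29·23·25=59202; k=3: 46023+0+29·38·25=73573 → min 59202 | A_2..A_5: k=2: 0+41975+31·23·35=66930; k=3: 27094+33250+31·38·35=101574; k=4: 39675+0+31·25·35=66800 → min 66800.
Length 5: A_1..A_5: k=1: 0+66800+29·31·35=98265; k=2: 20677+41975+29·23·35=85997; k=3: 46023+33250+29·38·35=117843; k=4: 59202+0+29·25·35=84577 → min 84577.
Optimal order: (((A_1 · A_2) · (A_3 · A_4)) · A_5) with cost 84577.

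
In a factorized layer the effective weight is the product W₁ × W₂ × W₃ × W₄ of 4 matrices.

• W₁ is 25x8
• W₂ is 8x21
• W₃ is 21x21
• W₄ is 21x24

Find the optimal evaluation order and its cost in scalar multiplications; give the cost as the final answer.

12360

Adjacent pairs: W₁W₂ = 25·8·21 = 4200; W₂W₃ = 8·21·21 = 3528; W₃W₄ = 21·21·24 = 10584.
Length 3: W₁..W₃: k=1: 0+3528+25·8·21=7728; k=2: 4200+0+25·21·21=15225 → min 7728 | W₂..W₄: k=2: 0+10584+8·21·24=14616; k=3: 3528+0+8·21·24=7560 → min 7560.
Length 4: W₁..W₄: k=1: 0+7560+25·8·24=12360; k=2: 4200+10584+25·21·24=27384; k=3: 7728+0+25·21·24=20328 → min 12360.
Optimal parenthesization: (W₁ × ((W₂ × W₃) × W₄)) with cost 12360.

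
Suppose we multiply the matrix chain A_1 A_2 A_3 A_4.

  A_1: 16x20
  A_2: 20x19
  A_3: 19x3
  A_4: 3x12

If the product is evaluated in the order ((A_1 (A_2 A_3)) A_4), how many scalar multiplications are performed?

2676

(A_2 A_3): 20×19 by 19×3 → 20×3, cost 20·19·3 = 1140
(A_1 (A_2 A_3)): 16×20 by 20×3 → 16×3, cost 16·20·3 = 960; cumulative 2100
((A_1 (A_2 A_3)) A_4): 16×3 by 3×12 → 16×12, cost 16·3·12 = 576; cumulative 2676
Total: 2676 scalar multiplications.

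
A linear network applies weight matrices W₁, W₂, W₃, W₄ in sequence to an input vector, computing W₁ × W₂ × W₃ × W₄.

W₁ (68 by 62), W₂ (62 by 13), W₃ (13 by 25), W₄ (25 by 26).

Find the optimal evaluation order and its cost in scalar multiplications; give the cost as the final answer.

Adjacent pairs: W₁W₂ = 68·62·13 = 54808; W₂W₃ = 62·13·25 = 20150; W₃W₄ = 13·25·26 = 8450.
Length 3: W₁..W₃: k=1: 0+20150+68·62·25=125550; k=2: 54808+0+68·13·25=76908 → min 76908 | W₂..W₄: k=2: 0+8450+62·13·26=29406; k=3: 20150+0+62·25·26=60450 → min 29406.
Length 4: W₁..W₄: k=1: 0+29406+68·62·26=139022; k=2: 54808+8450+68·13·26=86242; k=3: 76908+0+68·25·26=121108 → min 86242.
Optimal parenthesization: ((W₁ × W₂) × (W₃ × W₄)) with cost 86242.

86242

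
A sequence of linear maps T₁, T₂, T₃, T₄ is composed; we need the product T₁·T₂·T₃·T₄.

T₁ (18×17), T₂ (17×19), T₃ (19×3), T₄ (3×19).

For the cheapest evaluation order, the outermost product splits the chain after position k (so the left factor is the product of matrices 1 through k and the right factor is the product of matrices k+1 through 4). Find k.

3

Adjacent pairs: T₁T₂ = 18·17·19 = 5814; T₂T₃ = 17·19·3 = 969; T₃T₄ = 19·3·19 = 1083.
Length 3: T₁..T₃: k=1: 0+969+18·17·3=1887; k=2: 5814+0+18·19·3=6840 → min 1887 | T₂..T₄: k=2: 0+1083+17·19·19=7220; k=3: 969+0+17·3·19=1938 → min 1938.
Top-level splits: k=1: (T₁..T₁)·(T₂..T₄) → 0+1938+18·17·19 = 7752; k=2: (T₁..T₂)·(T₃..T₄) → 5814+1083+18·19·19 = 13395; k=3: (T₁..T₃)·(T₄..T₄) → 1887+0+18·3·19 = 2913.
Best split is after T₃, i.e. k = 3.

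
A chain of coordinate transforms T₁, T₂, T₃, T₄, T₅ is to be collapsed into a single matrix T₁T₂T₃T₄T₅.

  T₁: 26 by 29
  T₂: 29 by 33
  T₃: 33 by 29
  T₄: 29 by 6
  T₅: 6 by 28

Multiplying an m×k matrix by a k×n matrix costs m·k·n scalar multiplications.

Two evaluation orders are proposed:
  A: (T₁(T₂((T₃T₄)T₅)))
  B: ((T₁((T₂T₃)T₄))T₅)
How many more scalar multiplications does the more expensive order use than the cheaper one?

Order A = (T₁(T₂((T₃T₄)T₅))): (T₃T₄): 33×29 by 29×6 → 33×6, cost 33·29·6 = 5742; ((T₃T₄)T₅): 33×6 by 6×28 → 33×28, cost 33·6·28 = 5544; cumulative 11286; (T₂((T₃T₄)T₅)): 29×33 by 33×28 → 29×28, cost 29·33·28 = 26796; cumulative 38082; (T₁(T₂((T₃T₄)T₅))): 26×29 by 29×28 → 26×28, cost 26·29·28 = 21112; cumulative 59194. Total 59194.
Order B = ((T₁((T₂T₃)T₄))T₅): (T₂T₃): 29×33 by 33×29 → 29×29, cost 29·33·29 = 27753; ((T₂T₃)T₄): 29×29 by 29×6 → 29×6, cost 29·29·6 = 5046; cumulative 32799; (T₁((T₂T₃)T₄)): 26×29 by 29×6 → 26×6, cost 26·29·6 = 4524; cumulative 37323; ((T₁((T₂T₃)T₄))T₅): 26×6 by 6×28 → 26×28, cost 26·6·28 = 4368; cumulative 41691. Total 41691.
Difference: |59194 − 41691| = 17503.

17503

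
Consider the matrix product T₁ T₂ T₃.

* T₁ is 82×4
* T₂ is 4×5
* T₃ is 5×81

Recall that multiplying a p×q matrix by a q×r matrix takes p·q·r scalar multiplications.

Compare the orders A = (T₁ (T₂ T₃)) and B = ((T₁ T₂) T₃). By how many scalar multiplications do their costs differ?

6662

Order A = (T₁ (T₂ T₃)): (T₂ T₃): 4×5 by 5×81 → 4×81, cost 4·5·81 = 1620; (T₁ (T₂ T₃)): 82×4 by 4×81 → 82×81, cost 82·4·81 = 26568; cumulative 28188. Total 28188.
Order B = ((T₁ T₂) T₃): (T₁ T₂): 82×4 by 4×5 → 82×5, cost 82·4·5 = 1640; ((T₁ T₂) T₃): 82×5 by 5×81 → 82×81, cost 82·5·81 = 33210; cumulative 34850. Total 34850.
Difference: |28188 − 34850| = 6662.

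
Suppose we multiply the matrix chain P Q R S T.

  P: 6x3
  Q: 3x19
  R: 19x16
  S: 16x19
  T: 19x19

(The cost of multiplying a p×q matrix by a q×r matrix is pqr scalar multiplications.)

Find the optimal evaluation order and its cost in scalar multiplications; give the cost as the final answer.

3249

Adjacent pairs: PQ = 6·3·19 = 342; QR = 3·19·16 = 912; RS = 19·16·19 = 5776; ST = 16·19·19 = 5776.
Length 3: P..R: k=1: 0+912+6·3·16=1200; k=2: 342+0+6·19·16=2166 → min 1200 | Q..S: k=2: 0+5776+3·19·19=6859; k=3: 912+0+3·16·19=1824 → min 1824 | R..T: k=3: 0+5776+19·16·19=11552; k=4: 5776+0+19·19·19=12635 → min 11552.
Length 4: P..S: k=1: 0+1824+6·3·19=2166; k=2: 342+5776+6·19·19=8284; k=3: 1200+0+6·16·19=3024 → min 2166 | Q..T: k=2: 0+11552+3·19·19=12635; k=3: 912+5776+3·16·19=7600; k=4: 1824+0+3·19·19=2907 → min 2907.
Length 5: P..T: k=1: 0+2907+6·3·19=3249; k=2: 342+11552+6·19·19=14060; k=3: 1200+5776+6·16·19=8800; k=4: 2166+0+6·19·19=4332 → min 3249.
Optimal parenthesization: (P (((Q R) S) T)) with cost 3249.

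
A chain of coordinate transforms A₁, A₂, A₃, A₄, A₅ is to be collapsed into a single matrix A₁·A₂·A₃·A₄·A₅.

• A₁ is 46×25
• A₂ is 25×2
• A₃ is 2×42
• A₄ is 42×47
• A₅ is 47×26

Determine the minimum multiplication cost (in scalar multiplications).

11084

Adjacent pairs: A₁A₂ = 46·25·2 = 2300; A₂A₃ = 25·2·42 = 2100; A₃A₄ = 2·42·47 = 3948; A₄A₅ = 42·47·26 = 51324.
Length 3: A₁..A₃: k=1: 0+2100+46·25·42=50400; k=2: 2300+0+46·2·42=6164 → min 6164 | A₂..A₄: k=2: 0+3948+25·2·47=6298; k=3: 2100+0+25·42·47=51450 → min 6298 | A₃..A₅: k=3: 0+51324+2·42·26=53508; k=4: 3948+0+2·47·26=6392 → min 6392.
Length 4: A₁..A₄: k=1: 0+6298+46·25·47=60348; k=2: 2300+3948+46·2·47=10572; k=3: 6164+0+46·42·47=96968 → min 10572 | A₂..A₅: k=2: 0+6392+25·2·26=7692; k=3: 2100+51324+25·42·26=80724; k=4: 6298+0+25·47·26=36848 → min 7692.
Length 5: A₁..A₅: k=1: 0+7692+46·25·26=37592; k=2: 2300+6392+46·2·26=11084; k=3: 6164+51324+46·42·26=107720; k=4: 10572+0+46·47·26=66784 → min 11084.
Optimal order: ((A₁·A₂)·((A₃·A₄)·A₅)) with cost 11084.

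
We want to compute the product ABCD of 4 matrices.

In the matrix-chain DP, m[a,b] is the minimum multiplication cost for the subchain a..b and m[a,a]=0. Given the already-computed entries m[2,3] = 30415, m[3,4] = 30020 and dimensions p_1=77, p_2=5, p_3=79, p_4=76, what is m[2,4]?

m[2,4] = min over k∈[2,3] of m[2,k]+m[k+1,4]+p_{1}·p_k·p_{4}.
k=2: 0 + 30020 + 77·5·76 = 59280; k=3: 30415 + 0 + 77·79·76 = 492723.
Minimum: 59280 at k=2.

59280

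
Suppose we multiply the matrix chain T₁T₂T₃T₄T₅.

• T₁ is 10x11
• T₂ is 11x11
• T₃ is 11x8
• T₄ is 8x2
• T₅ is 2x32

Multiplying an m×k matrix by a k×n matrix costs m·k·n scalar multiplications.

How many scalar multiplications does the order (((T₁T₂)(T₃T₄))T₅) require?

2246

(T₁T₂): 10×11 by 11×11 → 10×11, cost 10·11·11 = 1210
(T₃T₄): 11×8 by 8×2 → 11×2, cost 11·8·2 = 176
((T₁T₂)(T₃T₄)): 10×11 by 11×2 → 10×2, cost 10·11·2 = 220; cumulative 1606
(((T₁T₂)(T₃T₄))T₅): 10×2 by 2×32 → 10×32, cost 10·2·32 = 640; cumulative 2246
Total: 2246 scalar multiplications.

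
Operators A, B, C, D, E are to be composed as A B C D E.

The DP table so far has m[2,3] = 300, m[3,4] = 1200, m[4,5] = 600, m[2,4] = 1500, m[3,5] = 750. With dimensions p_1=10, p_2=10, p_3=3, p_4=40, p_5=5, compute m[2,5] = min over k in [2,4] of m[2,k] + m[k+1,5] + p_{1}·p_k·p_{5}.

m[2,5] = min over k∈[2,4] of m[2,k]+m[k+1,5]+p_{1}·p_k·p_{5}.
k=2: 0 + 750 + 10·10·5 = 1250; k=3: 300 + 600 + 10·3·5 = 1050; k=4: 1500 + 0 + 10·40·5 = 3500.
Minimum: 1050 at k=3.

1050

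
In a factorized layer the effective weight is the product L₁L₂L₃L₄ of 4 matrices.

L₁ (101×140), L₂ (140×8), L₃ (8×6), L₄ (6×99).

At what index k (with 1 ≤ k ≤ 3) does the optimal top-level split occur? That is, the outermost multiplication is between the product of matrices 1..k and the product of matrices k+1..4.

3

Adjacent pairs: L₁L₂ = 101·140·8 = 113120; L₂L₃ = 140·8·6 = 6720; L₃L₄ = 8·6·99 = 4752.
Length 3: L₁..L₃: k=1: 0+6720+101·140·6=91560; k=2: 113120+0+101·8·6=117968 → min 91560 | L₂..L₄: k=2: 0+4752+140·8·99=115632; k=3: 6720+0+140·6·99=89880 → min 89880.
Top-level splits: k=1: (L₁..L₁)·(L₂..L₄) → 0+89880+101·140·99 = 1489740; k=2: (L₁..L₂)·(L₃..L₄) → 113120+4752+101·8·99 = 197864; k=3: (L₁..L₃)·(L₄..L₄) → 91560+0+101·6·99 = 151554.
Best split is after L₃, i.e. k = 3.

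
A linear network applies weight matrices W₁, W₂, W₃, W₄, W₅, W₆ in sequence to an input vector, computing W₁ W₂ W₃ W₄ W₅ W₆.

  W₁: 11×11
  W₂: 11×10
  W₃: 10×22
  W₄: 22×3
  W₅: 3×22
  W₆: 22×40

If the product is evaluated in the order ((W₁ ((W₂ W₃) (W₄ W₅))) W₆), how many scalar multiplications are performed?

21538

(W₂ W₃): 11×10 by 10×22 → 11×22, cost 11·10·22 = 2420
(W₄ W₅): 22×3 by 3×22 → 22×22, cost 22·3·22 = 1452
((W₂ W₃) (W₄ W₅)): 11×22 by 22×22 → 11×22, cost 11·22·22 = 5324; cumulative 9196
(W₁ ((W₂ W₃) (W₄ W₅))): 11×11 by 11×22 → 11×22, cost 11·11·22 = 2662; cumulative 11858
((W₁ ((W₂ W₃) (W₄ W₅))) W₆): 11×22 by 22×40 → 11×40, cost 11·22·40 = 9680; cumulative 21538
Total: 21538 scalar multiplications.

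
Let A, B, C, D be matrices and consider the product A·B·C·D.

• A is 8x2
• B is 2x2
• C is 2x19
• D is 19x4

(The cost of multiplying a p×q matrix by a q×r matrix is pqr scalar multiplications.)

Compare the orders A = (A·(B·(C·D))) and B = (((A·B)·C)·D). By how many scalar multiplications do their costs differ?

Order A = (A·(B·(C·D))): (C·D): 2×19 by 19×4 → 2×4, cost 2·19·4 = 152; (B·(C·D)): 2×2 by 2×4 → 2×4, cost 2·2·4 = 16; cumulative 168; (A·(B·(C·D))): 8×2 by 2×4 → 8×4, cost 8·2·4 = 64; cumulative 232. Total 232.
Order B = (((A·B)·C)·D): (A·B): 8×2 by 2×2 → 8×2, cost 8·2·2 = 32; ((A·B)·C): 8×2 by 2×19 → 8×19, cost 8·2·19 = 304; cumulative 336; (((A·B)·C)·D): 8×19 by 19×4 → 8×4, cost 8·19·4 = 608; cumulative 944. Total 944.
Difference: |232 − 944| = 712.

712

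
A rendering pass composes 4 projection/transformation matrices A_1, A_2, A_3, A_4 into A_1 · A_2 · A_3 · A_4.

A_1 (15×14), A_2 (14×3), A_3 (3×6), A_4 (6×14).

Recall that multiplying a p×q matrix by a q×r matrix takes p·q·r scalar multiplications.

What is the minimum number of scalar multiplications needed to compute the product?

Adjacent pairs: A_1A_2 = 15·14·3 = 630; A_2A_3 = 14·3·6 = 252; A_3A_4 = 3·6·14 = 252.
Length 3: A_1..A_3: k=1: 0+252+15·14·6=1512; k=2: 630+0+15·3·6=900 → min 900 | A_2..A_4: k=2: 0+252+14·3·14=840; k=3: 252+0+14·6·14=1428 → min 840.
Length 4: A_1..A_4: k=1: 0+840+15·14·14=3780; k=2: 630+252+15·3·14=1512; k=3: 900+0+15·6·14=2160 → min 1512.
Optimal order: ((A_1 · A_2) · (A_3 · A_4)) with cost 1512.

1512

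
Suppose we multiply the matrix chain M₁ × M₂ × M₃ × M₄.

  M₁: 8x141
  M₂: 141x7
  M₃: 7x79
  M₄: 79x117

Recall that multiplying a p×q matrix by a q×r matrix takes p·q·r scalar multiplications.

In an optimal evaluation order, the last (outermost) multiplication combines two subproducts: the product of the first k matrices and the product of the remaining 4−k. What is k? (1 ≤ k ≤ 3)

2

Adjacent pairs: M₁M₂ = 8·141·7 = 7896; M₂M₃ = 141·7·79 = 77973; M₃M₄ = 7·79·117 = 64701.
Length 3: M₁..M₃: k=1: 0+77973+8·141·79=167085; k=2: 7896+0+8·7·79=12320 → min 12320 | M₂..M₄: k=2: 0+64701+141·7·117=180180; k=3: 77973+0+141·79·117=1381236 → min 180180.
Top-level splits: k=1: (M₁..M₁)·(M₂..M₄) → 0+180180+8·141·117 = 312156; k=2: (M₁..M₂)·(M₃..M₄) → 7896+64701+8·7·117 = 79149; k=3: (M₁..M₃)·(M₄..M₄) → 12320+0+8·79·117 = 86264.
Best split is after M₂, i.e. k = 2.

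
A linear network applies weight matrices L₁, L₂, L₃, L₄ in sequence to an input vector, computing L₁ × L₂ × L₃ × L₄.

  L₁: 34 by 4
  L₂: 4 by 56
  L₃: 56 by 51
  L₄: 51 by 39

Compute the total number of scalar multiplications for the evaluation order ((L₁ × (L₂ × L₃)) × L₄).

85986

(L₂ × L₃): 4×56 by 56×51 → 4×51, cost 4·56·51 = 11424
(L₁ × (L₂ × L₃)): 34×4 by 4×51 → 34×51, cost 34·4·51 = 6936; cumulative 18360
((L₁ × (L₂ × L₃)) × L₄): 34×51 by 51×39 → 34×39, cost 34·51·39 = 67626; cumulative 85986
Total: 85986 scalar multiplications.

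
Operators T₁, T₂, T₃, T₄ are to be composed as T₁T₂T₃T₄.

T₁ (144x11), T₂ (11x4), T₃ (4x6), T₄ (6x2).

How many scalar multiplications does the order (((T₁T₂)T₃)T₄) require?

(T₁T₂): 144×11 by 11×4 → 144×4, cost 144·11·4 = 6336
((T₁T₂)T₃): 144×4 by 4×6 → 144×6, cost 144·4·6 = 3456; cumulative 9792
(((T₁T₂)T₃)T₄): 144×6 by 6×2 → 144×2, cost 144·6·2 = 1728; cumulative 11520
Total: 11520 scalar multiplications.

11520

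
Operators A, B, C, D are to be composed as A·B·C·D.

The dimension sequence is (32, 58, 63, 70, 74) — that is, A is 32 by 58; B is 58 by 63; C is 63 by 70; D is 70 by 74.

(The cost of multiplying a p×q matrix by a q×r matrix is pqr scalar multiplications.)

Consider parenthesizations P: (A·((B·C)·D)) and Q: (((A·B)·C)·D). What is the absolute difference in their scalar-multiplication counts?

Order P = (A·((B·C)·D)): (B·C): 58×63 by 63×70 → 58×70, cost 58·63·70 = 255780; ((B·C)·D): 58×70 by 70×74 → 58×74, cost 58·70·74 = 300440; cumulative 556220; (A·((B·C)·D)): 32×58 by 58×74 → 32×74, cost 32·58·74 = 137344; cumulative 693564. Total 693564.
Order Q = (((A·B)·C)·D): (A·B): 32×58 by 58×63 → 32×63, cost 32·58·63 = 116928; ((A·B)·C): 32×63 by 63×70 → 32×70, cost 32·63·70 = 141120; cumulative 258048; (((A·B)·C)·D): 32×70 by 70×74 → 32×74, cost 32·70·74 = 165760; cumulative 423808. Total 423808.
Difference: |693564 − 423808| = 269756.

269756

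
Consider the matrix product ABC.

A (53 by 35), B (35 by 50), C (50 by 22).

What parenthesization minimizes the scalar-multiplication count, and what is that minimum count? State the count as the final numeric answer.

(A(BC)): cost 79310.
((AB)C): cost 151050.
Optimal: (A(BC)) with cost 79310.

79310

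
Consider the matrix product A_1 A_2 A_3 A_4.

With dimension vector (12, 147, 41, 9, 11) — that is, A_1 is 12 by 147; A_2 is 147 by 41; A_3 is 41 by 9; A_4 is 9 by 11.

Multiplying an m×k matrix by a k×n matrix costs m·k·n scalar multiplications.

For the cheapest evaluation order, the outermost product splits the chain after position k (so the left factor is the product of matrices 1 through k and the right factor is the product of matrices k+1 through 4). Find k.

3

Adjacent pairs: A_1A_2 = 12·147·41 = 72324; A_2A_3 = 147·41·9 = 54243; A_3A_4 = 41·9·11 = 4059.
Length 3: A_1..A_3: k=1: 0+54243+12·147·9=70119; k=2: 72324+0+12·41·9=76752 → min 70119 | A_2..A_4: k=2: 0+4059+147·41·11=70356; k=3: 54243+0+147·9·11=68796 → min 68796.
Top-level splits: k=1: (A_1..A_1)·(A_2..A_4) → 0+68796+12·147·11 = 88200; k=2: (A_1..A_2)·(A_3..A_4) → 72324+4059+12·41·11 = 81795; k=3: (A_1..A_3)·(A_4..A_4) → 70119+0+12·9·11 = 71307.
Best split is after A_3, i.e. k = 3.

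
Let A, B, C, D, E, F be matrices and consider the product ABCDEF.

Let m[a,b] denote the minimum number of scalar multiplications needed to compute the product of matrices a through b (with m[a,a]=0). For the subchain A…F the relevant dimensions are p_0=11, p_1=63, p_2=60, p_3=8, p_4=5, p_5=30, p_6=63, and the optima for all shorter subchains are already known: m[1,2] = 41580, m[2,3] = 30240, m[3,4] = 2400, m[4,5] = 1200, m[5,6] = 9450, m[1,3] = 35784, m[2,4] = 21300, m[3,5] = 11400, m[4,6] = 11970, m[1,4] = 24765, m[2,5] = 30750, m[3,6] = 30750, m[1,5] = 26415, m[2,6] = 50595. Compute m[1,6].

m[1,6] = min over k∈[1,5] of m[1,k]+m[k+1,6]+p_{0}·p_k·p_{6}.
k=1: 0 + 50595 + 11·63·63 = 94254; k=2: 41580 + 30750 + 11·60·63 = 113910; k=3: 35784 + 11970 + 11·8·63 = 53298; k=4: 24765 + 9450 + 11·5·63 = 37680; k=5: 26415 + 0 + 11·30·63 = 47205.
Minimum: 37680 at k=4.

37680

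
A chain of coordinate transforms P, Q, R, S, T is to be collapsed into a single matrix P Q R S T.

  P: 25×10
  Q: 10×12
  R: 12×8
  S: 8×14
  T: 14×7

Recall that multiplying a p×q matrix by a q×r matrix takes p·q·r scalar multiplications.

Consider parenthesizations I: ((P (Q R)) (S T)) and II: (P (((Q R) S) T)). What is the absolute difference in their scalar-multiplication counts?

334

Order I = ((P (Q R)) (S T)): (Q R): 10×12 by 12×8 → 10×8, cost 10·12·8 = 960; (P (Q R)): 25×10 by 10×8 → 25×8, cost 25·10·8 = 2000; cumulative 2960; (S T): 8×14 by 14×7 → 8×7, cost 8·14·7 = 784; ((P (Q R)) (S T)): 25×8 by 8×7 → 25×7, cost 25·8·7 = 1400; cumulative 5144. Total 5144.
Order II = (P (((Q R) S) T)): (Q R): 10×12 by 12×8 → 10×8, cost 10·12·8 = 960; ((Q R) S): 10×8 by 8×14 → 10×14, cost 10·8·14 = 1120; cumulative 2080; (((Q R) S) T): 10×14 by 14×7 → 10×7, cost 10·14·7 = 980; cumulative 3060; (P (((Q R) S) T)): 25×10 by 10×7 → 25×7, cost 25·10·7 = 1750; cumulative 4810. Total 4810.
Difference: |5144 − 4810| = 334.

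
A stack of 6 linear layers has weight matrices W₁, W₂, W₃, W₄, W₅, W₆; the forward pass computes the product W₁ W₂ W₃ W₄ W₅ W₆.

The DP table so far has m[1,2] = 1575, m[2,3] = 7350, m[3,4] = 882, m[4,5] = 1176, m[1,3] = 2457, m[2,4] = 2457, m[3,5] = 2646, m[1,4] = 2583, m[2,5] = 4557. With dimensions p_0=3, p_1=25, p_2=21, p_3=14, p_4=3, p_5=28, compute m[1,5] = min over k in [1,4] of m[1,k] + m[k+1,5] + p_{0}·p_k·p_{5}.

2835

m[1,5] = min over k∈[1,4] of m[1,k]+m[k+1,5]+p_{0}·p_k·p_{5}.
k=1: 0 + 4557 + 3·25·28 = 6657; k=2: 1575 + 2646 + 3·21·28 = 5985; k=3: 2457 + 1176 + 3·14·28 = 4809; k=4: 2583 + 0 + 3·3·28 = 2835.
Minimum: 2835 at k=4.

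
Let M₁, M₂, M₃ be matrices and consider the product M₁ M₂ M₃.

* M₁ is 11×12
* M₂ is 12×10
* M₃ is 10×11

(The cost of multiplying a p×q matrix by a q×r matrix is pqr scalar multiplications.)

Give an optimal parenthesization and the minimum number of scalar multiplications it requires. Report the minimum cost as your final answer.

(M₁ (M₂ M₃)): cost 2772.
((M₁ M₂) M₃): cost 2530.
Optimal: ((M₁ M₂) M₃) with cost 2530.

2530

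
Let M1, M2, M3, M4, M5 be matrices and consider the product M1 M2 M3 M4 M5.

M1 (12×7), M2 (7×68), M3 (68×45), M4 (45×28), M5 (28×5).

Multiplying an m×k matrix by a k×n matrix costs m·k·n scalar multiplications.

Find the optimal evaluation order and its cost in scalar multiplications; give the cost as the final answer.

24400

Adjacent pairs: M1M2 = 12·7·68 = 5712; M2M3 = 7·68·45 = 21420; M3M4 = 68·45·28 = 85680; M4M5 = 45·28·5 = 6300.
Length 3: M1..M3: k=1: 0+21420+12·7·45=25200; k=2: 5712+0+12·68·45=42432 → min 25200 | M2..M4: k=2: 0+85680+7·68·28=99008; k=3: 21420+0+7·45·28=30240 → min 30240 | M3..M5: k=3: 0+6300+68·45·5=21600; k=4: 85680+0+68·28·5=95200 → min 21600.
Length 4: M1..M4: k=1: 0+30240+12·7·28=32592; k=2: 5712+85680+12·68·28=114240; k=3: 25200+0+12·45·28=40320 → min 32592 | M2..M5: k=2: 0+21600+7·68·5=23980; k=3: 21420+6300+7·45·5=29295; k=4: 30240+0+7·28·5=31220 → min 23980.
Length 5: M1..M5: k=1: 0+23980+12·7·5=24400; k=2: 5712+21600+12·68·5=31392; k=3: 25200+6300+12·45·5=34200; k=4: 32592+0+12·28·5=34272 → min 24400.
Optimal parenthesization: (M1 (M2 (M3 (M4 M5)))) with cost 24400.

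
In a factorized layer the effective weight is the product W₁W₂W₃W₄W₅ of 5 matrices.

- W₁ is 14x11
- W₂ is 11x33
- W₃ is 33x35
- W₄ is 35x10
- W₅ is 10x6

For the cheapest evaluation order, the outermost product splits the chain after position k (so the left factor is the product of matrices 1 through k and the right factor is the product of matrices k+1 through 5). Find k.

Adjacent pairs: W₁W₂ = 14·11·33 = 5082; W₂W₃ = 11·33·35 = 12705; W₃W₄ = 33·35·10 = 11550; W₄W₅ = 35·10·6 = 2100.
Length 3: W₁..W₃: k=1: 0+12705+14·11·35=18095; k=2: 5082+0+14·33·35=21252 → min 18095 | W₂..W₄: k=2: 0+11550+11·33·10=15180; k=3: 12705+0+11·35·10=16555 → min 15180 | W₃..W₅: k=3: 0+2100+33·35·6=9030; k=4: 11550+0+33·10·6=13530 → min 9030.
Length 4: W₁..W₄: k=1: 0+15180+14·11·10=16720; k=2: 5082+11550+14·33·10=21252; k=3: 18095+0+14·35·10=22995 → min 16720 | W₂..W₅: k=2: 0+9030+11·33·6=11208; k=3: 12705+2100+11·35·6=17115; k=4: 15180+0+11·10·6=15840 → min 11208.
Top-level splits: k=1: (W₁..W₁)·(W₂..W₅) → 0+11208+14·11·6 = 12132; k=2: (W₁..W₂)·(W₃..W₅) → 5082+9030+14·33·6 = 16884; k=3: (W₁..W₃)·(W₄..W₅) → 18095+2100+14·35·6 = 23135; k=4: (W₁..W₄)·(W₅..W₅) → 16720+0+14·10·6 = 17560.
Best split is after W₁, i.e. k = 1.

1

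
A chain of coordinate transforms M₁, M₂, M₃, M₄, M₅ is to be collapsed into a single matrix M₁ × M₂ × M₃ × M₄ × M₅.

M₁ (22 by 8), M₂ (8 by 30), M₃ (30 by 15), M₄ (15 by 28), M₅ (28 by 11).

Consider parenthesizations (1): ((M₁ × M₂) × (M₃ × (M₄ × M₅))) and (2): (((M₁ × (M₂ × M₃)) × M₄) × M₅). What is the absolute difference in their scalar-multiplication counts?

146

Order (1) = ((M₁ × M₂) × (M₃ × (M₄ × M₅))): (M₁ × M₂): 22×8 by 8×30 → 22×30, cost 22·8·30 = 5280; (M₄ × M₅): 15×28 by 28×11 → 15×11, cost 15·28·11 = 4620; (M₃ × (M₄ × M₅)): 30×15 by 15×11 → 30×11, cost 30·15·11 = 4950; cumulative 9570; ((M₁ × M₂) × (M₃ × (M₄ × M₅))): 22×30 by 30×11 → 22×11, cost 22·30·11 = 7260; cumulative 22110. Total 22110.
Order (2) = (((M₁ × (M₂ × M₃)) × M₄) × M₅): (M₂ × M₃): 8×30 by 30×15 → 8×15, cost 8·30·15 = 3600; (M₁ × (M₂ × M₃)): 22×8 by 8×15 → 22×15, cost 22·8·15 = 2640; cumulative 6240; ((M₁ × (M₂ × M₃)) × M₄): 22×15 by 15×28 → 22×28, cost 22·15·28 = 9240; cumulative 15480; (((M₁ × (M₂ × M₃)) × M₄) × M₅): 22×28 by 28×11 → 22×11, cost 22·28·11 = 6776; cumulative 22256. Total 22256.
Difference: |22110 − 22256| = 146.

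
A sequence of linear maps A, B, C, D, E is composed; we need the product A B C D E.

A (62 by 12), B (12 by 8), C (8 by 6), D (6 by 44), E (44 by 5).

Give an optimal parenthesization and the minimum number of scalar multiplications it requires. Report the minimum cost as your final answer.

Adjacent pairs: AB = 62·12·8 = 5952; BC = 12·8·6 = 576; CD = 8·6·44 = 2112; DE = 6·44·5 = 1320.
Length 3: A..C: k=1: 0+576+62·12·6=5040; k=2: 5952+0+62·8·6=8928 → min 5040 | B..D: k=2: 0+2112+12·8·44=6336; k=3: 576+0+12·6·44=3744 → min 3744 | C..E: k=3: 0+1320+8·6·5=1560; k=4: 2112+0+8·44·5=3872 → min 1560.
Length 4: A..D: k=1: 0+3744+62·12·44=36480; k=2: 5952+2112+62·8·44=29888; k=3: 5040+0+62·6·44=21408 → min 21408 | B..E: k=2: 0+1560+12·8·5=2040; k=3: 576+1320+12·6·5=2256; k=4: 3744+0+12·44·5=6384 → min 2040.
Length 5: A..E: k=1: 0+2040+62·12·5=5760; k=2: 5952+1560+62·8·5=9992; k=3: 5040+1320+62·6·5=8220; k=4: 21408+0+62·44·5=35048 → min 5760.
Optimal parenthesization: (A (B (C (D E)))) with cost 5760.

5760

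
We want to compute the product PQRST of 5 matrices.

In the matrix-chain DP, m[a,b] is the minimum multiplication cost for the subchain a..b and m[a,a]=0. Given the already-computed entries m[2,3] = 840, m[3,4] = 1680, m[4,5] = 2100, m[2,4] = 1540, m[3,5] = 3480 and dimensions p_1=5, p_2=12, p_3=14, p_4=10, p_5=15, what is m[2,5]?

2290

m[2,5] = min over k∈[2,4] of m[2,k]+m[k+1,5]+p_{1}·p_k·p_{5}.
k=2: 0 + 3480 + 5·12·15 = 4380; k=3: 840 + 2100 + 5·14·15 = 3990; k=4: 1540 + 0 + 5·10·15 = 2290.
Minimum: 2290 at k=4.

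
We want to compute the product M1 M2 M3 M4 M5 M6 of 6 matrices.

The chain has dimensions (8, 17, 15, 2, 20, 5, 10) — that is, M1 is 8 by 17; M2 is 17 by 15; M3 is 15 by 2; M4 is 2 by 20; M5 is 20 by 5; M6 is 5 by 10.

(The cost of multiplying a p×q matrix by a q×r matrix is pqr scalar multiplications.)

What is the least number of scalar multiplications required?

Adjacent pairs: M1M2 = 8·17·15 = 2040; M2M3 = 17·15·2 = 510; M3M4 = 15·2·20 = 600; M4M5 = 2·20·5 = 200; M5M6 = 20·5·10 = 1000.
Length 3: M1..M3: k=1: 0+510+8·17·2=782; k=2: 2040+0+8·15·2=2280 → min 782 | M2..M4: k=2: 0+600+17·15·20=5700; k=3: 510+0+17·2·20=1190 → min 1190 | M3..M5: k=3: 0+200+15·2·5=350; k=4: 600+0+15·20·5=2100 → min 350 | M4..M6: k=4: 0+1000+2·20·10=1400; k=5: 200+0+2·5·10=300 → min 300.
Length 4: M1..M4: k=1: 0+1190+8·17·20=3910; k=2: 2040+600+8·15·20=5040; k=3: 782+0+8·2·20=1102 → min 1102 | M2..M5: k=2: 0+350+17·15·5=1625; k=3: 510+200+17·2·5=880; k=4: 1190+0+17·20·5=2890 → min 880 | M3..M6: k=3: 0+300+15·2·10=600; k=4: 600+1000+15·20·10=4600; k=5: 350+0+15·5·10=1100 → min 600.
Length 5: M1..M5: k=1: 0+880+8·17·5=1560; k=2: 2040+350+8·15·5=2990; k=3: 782+200+8·2·5=1062; k=4: 1102+0+8·20·5=1902 → min 1062 | M2..M6: k=2: 0+600+17·15·10=3150; k=3: 510+300+17·2·10=1150; k=4: 1190+1000+17·20·10=5590; k=5: 880+0+17·5·10=1730 → min 1150.
Length 6: M1..M6: k=1: 0+1150+8·17·10=2510; k=2: 2040+600+8·15·10=3840; k=3: 782+300+8·2·10=1242; k=4: 1102+1000+8·20·10=3702; k=5: 1062+0+8·5·10=1462 → min 1242.
Optimal order: ((M1 (M2 M3)) ((M4 M5) M6)) with cost 1242.

1242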